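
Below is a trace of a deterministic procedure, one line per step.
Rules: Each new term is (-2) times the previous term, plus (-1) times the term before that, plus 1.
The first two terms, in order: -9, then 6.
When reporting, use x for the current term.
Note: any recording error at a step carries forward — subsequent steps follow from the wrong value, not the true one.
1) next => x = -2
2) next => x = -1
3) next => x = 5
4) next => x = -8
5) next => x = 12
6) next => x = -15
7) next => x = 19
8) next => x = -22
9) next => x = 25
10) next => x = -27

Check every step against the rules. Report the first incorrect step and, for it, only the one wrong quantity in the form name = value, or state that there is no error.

Step 1: x = -2*(6) + (-1)*(-9) + (1) = -2 — verified.
Step 2: x = -2*(-2) + (-1)*(6) + (1) = -1 — checks out.
Step 3: x = -2*(-1) + (-1)*(-2) + (1) = 5 — matches.
Step 4: x = -2*(5) + (-1)*(-1) + (1) = -8 — checks out.
Step 5: x = -2*(-8) + (-1)*(5) + (1) = 12 — verified.
Step 6: x = -2*(12) + (-1)*(-8) + (1) = -15 — consistent with the trace.
Step 7: x = -2*(-15) + (-1)*(12) + (1) = 19 — exactly as logged.
Step 8: x = -2*(19) + (-1)*(-15) + (1) = -22 — exactly as logged.
Step 9: x = -2*(-22) + (-1)*(19) + (1) = 26 — the entry is off here.
The earliest wrong entry is at step 9: it should read x = 26.

step 9, x = 26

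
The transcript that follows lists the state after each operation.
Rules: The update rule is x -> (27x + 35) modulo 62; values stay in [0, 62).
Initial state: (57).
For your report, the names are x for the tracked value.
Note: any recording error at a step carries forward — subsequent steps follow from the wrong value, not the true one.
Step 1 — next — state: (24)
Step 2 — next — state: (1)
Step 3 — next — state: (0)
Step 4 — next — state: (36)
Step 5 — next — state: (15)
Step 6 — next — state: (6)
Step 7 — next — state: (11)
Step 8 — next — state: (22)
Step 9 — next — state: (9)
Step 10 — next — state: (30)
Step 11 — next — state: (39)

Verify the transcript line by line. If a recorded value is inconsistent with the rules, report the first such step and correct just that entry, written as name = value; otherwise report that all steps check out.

Recomputing the run from the initial state:
step 1: x = 24
step 2: x = 1
step 3: x = 0
step 4: x = 35
step 5: x = 50
step 6: x = 21
step 7: x = 44
step 8: x = 45
step 9: x = 10
step 10: x = 57
step 11: x = 24
The first disagreement with the transcript is at step 4, where the value should be x = 35.

step 4, x = 35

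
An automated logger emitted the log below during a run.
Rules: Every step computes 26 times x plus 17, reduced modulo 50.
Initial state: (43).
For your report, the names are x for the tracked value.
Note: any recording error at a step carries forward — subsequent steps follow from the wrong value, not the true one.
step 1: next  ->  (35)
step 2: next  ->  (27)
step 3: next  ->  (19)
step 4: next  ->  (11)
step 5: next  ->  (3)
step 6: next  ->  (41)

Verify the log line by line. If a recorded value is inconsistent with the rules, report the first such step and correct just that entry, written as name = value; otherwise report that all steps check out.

Step 1: x = (26*43 + 17) mod 50 = 35 — exactly as logged.
Step 2: x = (26*35 + 17) mod 50 = 27 — matches.
Step 3: x = (26*27 + 17) mod 50 = 19 — consistent with the log.
Step 4: x = (26*19 + 17) mod 50 = 11 — in agreement.
Step 5: x = (26*11 + 17) mod 50 = 3 — consistent with the log.
Step 6: x = (26*3 + 17) mod 50 = 45 — the entry is off here.
The audit stops at step 6: the recorded entry is wrong and should be x = 45.

step 6, x = 45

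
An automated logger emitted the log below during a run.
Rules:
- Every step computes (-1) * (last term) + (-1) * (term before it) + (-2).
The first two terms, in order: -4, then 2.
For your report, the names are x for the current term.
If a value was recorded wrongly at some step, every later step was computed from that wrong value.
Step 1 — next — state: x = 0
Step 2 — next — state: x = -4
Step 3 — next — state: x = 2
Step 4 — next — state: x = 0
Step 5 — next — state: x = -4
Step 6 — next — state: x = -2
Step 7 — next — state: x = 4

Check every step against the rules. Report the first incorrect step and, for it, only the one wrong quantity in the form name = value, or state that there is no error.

step 6, x = 2

Step 1: x = -1*(2) + (-1)*(-4) + (-2) = 0 — checks out.
Step 2: x = -1*(0) + (-1)*(2) + (-2) = -4 — in agreement.
Step 3: x = -1*(-4) + (-1)*(0) + (-2) = 2 — confirmed correct.
Step 4: x = -1*(2) + (-1)*(-4) + (-2) = 0 — in agreement.
Step 5: x = -1*(0) + (-1)*(2) + (-2) = -4 — agrees with the log.
Step 6: x = -1*(-4) + (-1)*(0) + (-2) = 2 — a discrepancy with the log.
The audit stops at step 6: the recorded entry is wrong and should be x = 2.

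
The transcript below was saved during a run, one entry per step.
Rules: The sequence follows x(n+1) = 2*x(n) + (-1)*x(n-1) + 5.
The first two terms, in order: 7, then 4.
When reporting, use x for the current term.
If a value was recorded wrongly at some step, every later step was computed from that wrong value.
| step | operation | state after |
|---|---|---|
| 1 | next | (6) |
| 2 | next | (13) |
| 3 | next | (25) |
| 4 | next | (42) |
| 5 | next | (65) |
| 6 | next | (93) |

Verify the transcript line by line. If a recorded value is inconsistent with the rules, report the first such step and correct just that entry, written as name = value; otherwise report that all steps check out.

Recomputing the run from the initial state:
step 1: x = 6
step 2: x = 13
step 3: x = 25
step 4: x = 42
step 5: x = 64
step 6: x = 91
The first disagreement with the transcript is at step 5, where the value should be x = 64.

step 5, x = 64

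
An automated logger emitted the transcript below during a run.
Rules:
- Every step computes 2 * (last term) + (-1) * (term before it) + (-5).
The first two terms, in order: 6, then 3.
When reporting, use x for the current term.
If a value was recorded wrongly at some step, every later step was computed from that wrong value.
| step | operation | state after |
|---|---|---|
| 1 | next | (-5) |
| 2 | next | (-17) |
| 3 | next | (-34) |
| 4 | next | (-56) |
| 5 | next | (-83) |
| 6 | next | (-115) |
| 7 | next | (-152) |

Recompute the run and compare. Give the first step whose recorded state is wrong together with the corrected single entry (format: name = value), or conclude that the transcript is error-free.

1. x = 2*(3) + (-1)*(6) + (-5) = -5 (agrees with the transcript)
2. x = 2*(-5) + (-1)*(3) + (-5) = -18 (first mismatch against the transcript)
The earliest wrong entry is at step 2: it should read x = -18.

step 2, x = -18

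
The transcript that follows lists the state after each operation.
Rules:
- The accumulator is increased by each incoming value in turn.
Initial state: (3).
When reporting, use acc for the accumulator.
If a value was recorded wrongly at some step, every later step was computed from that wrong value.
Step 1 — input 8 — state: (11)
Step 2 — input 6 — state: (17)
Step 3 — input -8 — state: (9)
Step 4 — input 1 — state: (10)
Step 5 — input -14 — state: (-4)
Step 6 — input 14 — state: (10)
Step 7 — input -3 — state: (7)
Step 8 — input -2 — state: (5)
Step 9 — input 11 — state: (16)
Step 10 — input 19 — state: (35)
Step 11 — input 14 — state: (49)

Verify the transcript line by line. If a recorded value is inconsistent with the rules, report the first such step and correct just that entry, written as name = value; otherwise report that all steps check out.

1. acc = 3 + 8 = 11 (verified)
2. acc = 11 + 6 = 17 (checks out)
3. acc = 17 + -8 = 9 (in agreement)
4. acc = 9 + 1 = 10 (exactly as logged)
5. acc = 10 + -14 = -4 (verified)
6. acc = -4 + 14 = 10 (agrees with the transcript)
7. acc = 10 + -3 = 7 (matches)
8. acc = 7 + -2 = 5 (consistent with the transcript)
9. acc = 5 + 11 = 16 (matches)
10. acc = 16 + 19 = 35 (same as recorded)
11. acc = 35 + 14 = 49 (checks out)
The recomputation confirms every line.

no error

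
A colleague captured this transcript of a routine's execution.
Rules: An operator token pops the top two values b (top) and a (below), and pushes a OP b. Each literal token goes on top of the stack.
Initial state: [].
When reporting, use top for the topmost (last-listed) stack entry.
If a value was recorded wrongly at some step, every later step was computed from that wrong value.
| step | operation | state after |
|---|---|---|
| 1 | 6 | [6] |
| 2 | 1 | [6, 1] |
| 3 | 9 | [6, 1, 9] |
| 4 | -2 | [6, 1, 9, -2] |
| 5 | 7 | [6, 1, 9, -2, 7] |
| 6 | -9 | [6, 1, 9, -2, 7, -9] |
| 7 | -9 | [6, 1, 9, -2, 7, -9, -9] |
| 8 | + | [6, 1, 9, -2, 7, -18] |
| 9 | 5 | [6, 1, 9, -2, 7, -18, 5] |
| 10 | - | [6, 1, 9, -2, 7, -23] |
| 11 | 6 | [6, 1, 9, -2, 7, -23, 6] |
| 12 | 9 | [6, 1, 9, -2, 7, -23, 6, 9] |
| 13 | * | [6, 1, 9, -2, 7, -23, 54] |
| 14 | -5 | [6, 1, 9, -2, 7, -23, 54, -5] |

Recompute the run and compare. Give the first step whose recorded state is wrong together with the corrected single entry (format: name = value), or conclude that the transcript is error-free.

Recomputing the run from the initial state:
step 1: [6]
step 2: [6, 1]
step 3: [6, 1, 9]
step 4: [6, 1, 9, -2]
step 5: [6, 1, 9, -2, 7]
step 6: [6, 1, 9, -2, 7, -9]
step 7: [6, 1, 9, -2, 7, -9, -9]
step 8: [6, 1, 9, -2, 7, -18]
step 9: [6, 1, 9, -2, 7, -18, 5]
step 10: [6, 1, 9, -2, 7, -23]
step 11: [6, 1, 9, -2, 7, -23, 6]
step 12: [6, 1, 9, -2, 7, -23, 6, 9]
step 13: [6, 1, 9, -2, 7, -23, 54]
step 14: [6, 1, 9, -2, 7, -23, 54, -5]
This matches the transcript at every step.

no error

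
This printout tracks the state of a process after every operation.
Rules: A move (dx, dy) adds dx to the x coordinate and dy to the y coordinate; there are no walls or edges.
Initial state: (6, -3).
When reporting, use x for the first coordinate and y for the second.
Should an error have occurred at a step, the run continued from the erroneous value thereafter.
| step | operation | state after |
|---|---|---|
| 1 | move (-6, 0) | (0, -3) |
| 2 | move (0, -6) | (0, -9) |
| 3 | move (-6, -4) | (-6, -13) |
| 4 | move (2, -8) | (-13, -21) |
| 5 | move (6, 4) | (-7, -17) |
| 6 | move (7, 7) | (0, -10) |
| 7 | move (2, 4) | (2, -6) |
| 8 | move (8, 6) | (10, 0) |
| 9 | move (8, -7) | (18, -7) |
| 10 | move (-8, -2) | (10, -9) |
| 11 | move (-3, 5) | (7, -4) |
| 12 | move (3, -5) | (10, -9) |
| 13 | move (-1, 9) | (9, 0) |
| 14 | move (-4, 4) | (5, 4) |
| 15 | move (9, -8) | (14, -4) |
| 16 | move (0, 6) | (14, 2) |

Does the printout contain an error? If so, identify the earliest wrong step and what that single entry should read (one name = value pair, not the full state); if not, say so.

step 4, x = -4

Step 1: x = 6 + (-6) = 0, y = -3 + (0) = -3 — consistent with the printout.
Step 2: x = 0 + (0) = 0, y = -3 + (-6) = -9 — consistent with the printout.
Step 3: x = 0 + (-6) = -6, y = -9 + (-4) = -13 — checks out.
Step 4: x = -6 + (2) = -4, y = -13 + (-8) = -21 — first mismatch against the printout.
First deviation found at step 4; the corrected entry is x = -4.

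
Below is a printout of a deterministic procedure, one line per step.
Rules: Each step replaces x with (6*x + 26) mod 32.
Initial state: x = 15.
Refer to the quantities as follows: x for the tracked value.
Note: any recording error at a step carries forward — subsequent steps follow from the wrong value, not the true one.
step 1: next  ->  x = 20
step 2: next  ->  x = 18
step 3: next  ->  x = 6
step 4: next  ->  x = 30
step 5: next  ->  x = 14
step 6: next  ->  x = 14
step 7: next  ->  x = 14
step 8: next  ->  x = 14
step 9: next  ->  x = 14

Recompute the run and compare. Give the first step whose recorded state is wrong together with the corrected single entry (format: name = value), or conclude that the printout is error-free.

Recomputing the run from the initial state:
step 1: x = 20
step 2: x = 18
step 3: x = 6
step 4: x = 30
step 5: x = 14
step 6: x = 14
step 7: x = 14
step 8: x = 14
step 9: x = 14
This matches the printout at every step.

no error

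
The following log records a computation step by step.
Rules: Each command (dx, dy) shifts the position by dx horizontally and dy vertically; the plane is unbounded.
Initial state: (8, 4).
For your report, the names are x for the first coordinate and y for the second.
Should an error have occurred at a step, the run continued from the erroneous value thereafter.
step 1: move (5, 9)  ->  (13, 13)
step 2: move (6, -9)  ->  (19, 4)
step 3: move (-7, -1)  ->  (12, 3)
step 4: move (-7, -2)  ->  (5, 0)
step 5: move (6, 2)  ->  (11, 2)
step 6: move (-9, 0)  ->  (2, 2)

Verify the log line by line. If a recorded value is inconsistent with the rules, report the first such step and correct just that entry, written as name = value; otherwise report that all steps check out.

step 4, y = 1

Recomputing the run from the initial state:
step 1: x = 13, y = 13
step 2: x = 19, y = 4
step 3: x = 12, y = 3
step 4: x = 5, y = 1
step 5: x = 11, y = 3
step 6: x = 2, y = 3
The first disagreement with the log is at step 4, where the value should be y = 1.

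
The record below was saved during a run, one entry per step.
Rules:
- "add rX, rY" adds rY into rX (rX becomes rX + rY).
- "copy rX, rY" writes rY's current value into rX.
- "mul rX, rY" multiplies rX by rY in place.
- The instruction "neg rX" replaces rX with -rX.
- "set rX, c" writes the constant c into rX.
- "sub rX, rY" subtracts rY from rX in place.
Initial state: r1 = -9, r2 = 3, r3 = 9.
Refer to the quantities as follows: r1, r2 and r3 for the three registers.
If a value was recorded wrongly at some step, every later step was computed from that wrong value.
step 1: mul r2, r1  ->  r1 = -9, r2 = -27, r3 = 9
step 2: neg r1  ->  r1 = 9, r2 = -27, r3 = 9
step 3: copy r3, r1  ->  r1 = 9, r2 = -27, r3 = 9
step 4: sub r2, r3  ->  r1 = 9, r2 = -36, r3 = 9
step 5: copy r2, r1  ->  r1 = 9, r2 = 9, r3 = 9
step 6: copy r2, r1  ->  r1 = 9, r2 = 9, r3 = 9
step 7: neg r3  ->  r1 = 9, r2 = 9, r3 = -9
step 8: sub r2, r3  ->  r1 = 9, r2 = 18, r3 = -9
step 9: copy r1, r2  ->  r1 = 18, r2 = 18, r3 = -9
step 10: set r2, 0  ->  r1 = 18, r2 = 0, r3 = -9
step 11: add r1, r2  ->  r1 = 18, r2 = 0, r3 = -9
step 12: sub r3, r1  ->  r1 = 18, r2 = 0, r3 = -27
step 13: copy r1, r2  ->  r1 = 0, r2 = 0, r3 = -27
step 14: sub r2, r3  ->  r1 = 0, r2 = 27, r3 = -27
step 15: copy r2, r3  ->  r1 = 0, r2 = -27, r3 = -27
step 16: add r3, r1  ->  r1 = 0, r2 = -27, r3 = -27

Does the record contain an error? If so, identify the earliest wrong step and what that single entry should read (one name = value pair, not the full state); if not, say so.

step 1: r2 = 3 * -9 = -27 -> exactly as logged
step 2: r1 = -(-9) = 9 -> verified
step 3: r3 = 9 -> verified
step 4: r2 = -27 - 9 = -36 -> verified
step 5: r2 = 9 -> agrees with the record
step 6: r2 = 9 -> agrees with the record
step 7: r3 = -(9) = -9 -> no discrepancy
step 8: r2 = 9 - -9 = 18 -> agrees with the record
step 9: r1 = 18 -> consistent with the record
step 10: r2 = 0 -> matches
step 11: r1 = 18 + 0 = 18 -> same as recorded
step 12: r3 = -9 - 18 = -27 -> no discrepancy
step 13: r1 = 0 -> checks out
step 14: r2 = 0 - -27 = 27 -> same as recorded
step 15: r2 = -27 -> consistent with the record
step 16: r3 = -27 + 0 = -27 -> agrees with the record
No step deviates from the rules.

no error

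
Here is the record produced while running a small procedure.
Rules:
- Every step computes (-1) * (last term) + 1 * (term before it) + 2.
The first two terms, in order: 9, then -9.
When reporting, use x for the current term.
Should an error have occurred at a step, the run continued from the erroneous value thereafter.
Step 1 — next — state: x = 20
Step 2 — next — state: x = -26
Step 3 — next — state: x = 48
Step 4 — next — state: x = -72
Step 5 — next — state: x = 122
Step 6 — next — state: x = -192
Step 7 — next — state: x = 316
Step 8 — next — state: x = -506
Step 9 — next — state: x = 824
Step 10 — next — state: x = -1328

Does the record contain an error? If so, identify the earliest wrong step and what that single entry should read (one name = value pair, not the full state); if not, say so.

step 2, x = -27

1. x = -1*(-9) + (1)*(9) + (2) = 20 (confirmed correct)
2. x = -1*(20) + (1)*(-9) + (2) = -27 (the entry is off here)
First deviation found at step 2; the corrected entry is x = -27.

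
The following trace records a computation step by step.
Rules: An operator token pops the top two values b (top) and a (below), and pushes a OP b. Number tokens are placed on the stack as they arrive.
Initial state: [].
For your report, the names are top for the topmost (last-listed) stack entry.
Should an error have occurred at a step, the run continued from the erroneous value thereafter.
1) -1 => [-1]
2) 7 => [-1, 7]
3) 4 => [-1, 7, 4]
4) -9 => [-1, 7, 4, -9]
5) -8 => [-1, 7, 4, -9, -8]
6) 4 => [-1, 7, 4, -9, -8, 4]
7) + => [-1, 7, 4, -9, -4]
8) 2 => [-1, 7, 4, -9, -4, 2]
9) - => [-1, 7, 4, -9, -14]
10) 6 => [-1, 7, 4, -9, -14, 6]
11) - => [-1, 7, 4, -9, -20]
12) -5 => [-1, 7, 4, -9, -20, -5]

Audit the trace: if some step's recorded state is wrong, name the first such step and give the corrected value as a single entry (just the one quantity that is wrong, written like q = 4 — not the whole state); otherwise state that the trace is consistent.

step 9, top = -6

Recomputing the run from the initial state:
step 1: [-1]
step 2: [-1, 7]
step 3: [-1, 7, 4]
step 4: [-1, 7, 4, -9]
step 5: [-1, 7, 4, -9, -8]
step 6: [-1, 7, 4, -9, -8, 4]
step 7: [-1, 7, 4, -9, -4]
step 8: [-1, 7, 4, -9, -4, 2]
step 9: [-1, 7, 4, -9, -6]
step 10: [-1, 7, 4, -9, -6, 6]
step 11: [-1, 7, 4, -9, -12]
step 12: [-1, 7, 4, -9, -12, -5]
The first disagreement with the trace is at step 9, where the value should be top = -6.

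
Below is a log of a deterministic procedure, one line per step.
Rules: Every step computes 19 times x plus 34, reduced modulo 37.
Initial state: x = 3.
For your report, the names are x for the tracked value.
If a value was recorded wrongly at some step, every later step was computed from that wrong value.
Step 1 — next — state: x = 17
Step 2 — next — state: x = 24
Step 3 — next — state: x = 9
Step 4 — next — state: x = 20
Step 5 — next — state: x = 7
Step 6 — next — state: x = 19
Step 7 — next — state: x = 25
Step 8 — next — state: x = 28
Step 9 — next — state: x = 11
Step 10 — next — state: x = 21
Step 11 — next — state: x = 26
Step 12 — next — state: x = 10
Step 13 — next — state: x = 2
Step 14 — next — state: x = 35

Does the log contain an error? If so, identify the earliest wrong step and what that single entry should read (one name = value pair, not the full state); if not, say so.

Step 1: x = (19*3 + 34) mod 37 = 17 — matches.
Step 2: x = (19*17 + 34) mod 37 = 24 — in agreement.
Step 3: x = (19*24 + 34) mod 37 = 9 — verified.
Step 4: x = (19*9 + 34) mod 37 = 20 — exactly as logged.
Step 5: x = (19*20 + 34) mod 37 = 7 — in agreement.
Step 6: x = (19*7 + 34) mod 37 = 19 — verified.
Step 7: x = (19*19 + 34) mod 37 = 25 — no discrepancy.
Step 8: x = (19*25 + 34) mod 37 = 28 — no discrepancy.
Step 9: x = (19*28 + 34) mod 37 = 11 — no discrepancy.
Step 10: x = (19*11 + 34) mod 37 = 21 — same as recorded.
Step 11: x = (19*21 + 34) mod 37 = 26 — same as recorded.
Step 12: x = (19*26 + 34) mod 37 = 10 — checks out.
Step 13: x = (19*10 + 34) mod 37 = 2 — verified.
Step 14: x = (19*2 + 34) mod 37 = 35 — in agreement.
All steps check out; nothing to correct.

no error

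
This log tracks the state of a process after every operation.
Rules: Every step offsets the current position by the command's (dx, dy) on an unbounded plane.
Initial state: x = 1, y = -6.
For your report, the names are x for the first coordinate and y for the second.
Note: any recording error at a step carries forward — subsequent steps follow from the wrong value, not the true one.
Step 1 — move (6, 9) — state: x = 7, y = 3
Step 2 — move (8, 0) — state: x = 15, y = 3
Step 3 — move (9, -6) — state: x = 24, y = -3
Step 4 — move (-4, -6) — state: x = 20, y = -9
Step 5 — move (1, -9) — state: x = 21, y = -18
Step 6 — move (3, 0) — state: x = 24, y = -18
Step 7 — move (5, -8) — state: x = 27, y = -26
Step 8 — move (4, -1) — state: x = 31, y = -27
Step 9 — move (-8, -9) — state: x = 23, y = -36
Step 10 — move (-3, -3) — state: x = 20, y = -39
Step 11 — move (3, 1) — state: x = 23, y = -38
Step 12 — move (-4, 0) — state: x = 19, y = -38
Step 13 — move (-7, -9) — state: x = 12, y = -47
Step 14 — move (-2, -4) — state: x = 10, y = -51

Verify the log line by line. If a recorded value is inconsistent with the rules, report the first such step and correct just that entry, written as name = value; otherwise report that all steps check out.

Step 1: x = 1 + (6) = 7, y = -6 + (9) = 3 — checks out.
Step 2: x = 7 + (8) = 15, y = 3 + (0) = 3 — no discrepancy.
Step 3: x = 15 + (9) = 24, y = 3 + (-6) = -3 — verified.
Step 4: x = 24 + (-4) = 20, y = -3 + (-6) = -9 — consistent with the log.
Step 5: x = 20 + (1) = 21, y = -9 + (-9) = -18 — agrees with the log.
Step 6: x = 21 + (3) = 24, y = -18 + (0) = -18 — same as recorded.
Step 7: x = 24 + (5) = 29, y = -18 + (-8) = -26 — this is not what the log shows.
The earliest wrong entry is at step 7: it should read x = 29.

step 7, x = 29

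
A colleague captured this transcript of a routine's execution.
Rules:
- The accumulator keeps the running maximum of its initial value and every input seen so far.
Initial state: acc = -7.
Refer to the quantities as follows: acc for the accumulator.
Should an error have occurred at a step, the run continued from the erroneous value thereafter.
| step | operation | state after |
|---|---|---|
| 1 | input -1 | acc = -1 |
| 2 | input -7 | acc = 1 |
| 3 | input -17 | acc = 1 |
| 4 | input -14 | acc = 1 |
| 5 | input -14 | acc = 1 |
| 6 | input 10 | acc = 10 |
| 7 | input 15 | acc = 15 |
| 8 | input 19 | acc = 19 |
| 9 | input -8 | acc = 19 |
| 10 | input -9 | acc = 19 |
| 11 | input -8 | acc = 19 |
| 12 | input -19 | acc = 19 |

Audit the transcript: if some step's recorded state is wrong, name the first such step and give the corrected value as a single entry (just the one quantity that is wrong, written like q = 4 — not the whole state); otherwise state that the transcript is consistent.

1. acc = max(-7, -1) = -1 (no discrepancy)
2. acc = max(-1, -7) = -1 (this is not what the transcript shows)
Conclusion: step 2 carries the first error; the entry should be acc = -1.

step 2, acc = -1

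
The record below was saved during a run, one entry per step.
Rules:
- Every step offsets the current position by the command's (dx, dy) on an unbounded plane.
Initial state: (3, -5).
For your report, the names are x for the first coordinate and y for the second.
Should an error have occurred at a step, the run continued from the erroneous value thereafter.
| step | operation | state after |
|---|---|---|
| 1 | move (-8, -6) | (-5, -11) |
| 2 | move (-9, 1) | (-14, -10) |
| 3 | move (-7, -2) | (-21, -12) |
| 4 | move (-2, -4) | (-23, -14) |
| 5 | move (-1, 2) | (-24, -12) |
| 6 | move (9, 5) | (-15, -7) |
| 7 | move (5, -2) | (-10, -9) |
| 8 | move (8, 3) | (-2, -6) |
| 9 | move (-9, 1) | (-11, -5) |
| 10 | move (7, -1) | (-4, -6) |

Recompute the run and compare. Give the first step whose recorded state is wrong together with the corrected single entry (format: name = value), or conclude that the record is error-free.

Recomputing the run from the initial state:
step 1: x = -5, y = -11
step 2: x = -14, y = -10
step 3: x = -21, y = -12
step 4: x = -23, y = -16
step 5: x = -24, y = -14
step 6: x = -15, y = -9
step 7: x = -10, y = -11
step 8: x = -2, y = -8
step 9: x = -11, y = -7
step 10: x = -4, y = -8
The first disagreement with the record is at step 4, where the value should be y = -16.

step 4, y = -16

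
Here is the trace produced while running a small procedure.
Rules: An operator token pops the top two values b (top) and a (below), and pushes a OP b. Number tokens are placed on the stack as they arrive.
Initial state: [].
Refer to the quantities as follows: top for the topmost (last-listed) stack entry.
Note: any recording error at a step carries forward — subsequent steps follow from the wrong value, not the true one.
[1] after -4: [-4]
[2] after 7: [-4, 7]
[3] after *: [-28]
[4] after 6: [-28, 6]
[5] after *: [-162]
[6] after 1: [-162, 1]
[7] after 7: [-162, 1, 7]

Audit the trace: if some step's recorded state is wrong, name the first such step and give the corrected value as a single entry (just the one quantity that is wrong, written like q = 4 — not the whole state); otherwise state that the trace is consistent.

step 5, top = -168

step 1: push -4: top = -4 -> in agreement
step 2: push 7: top = 7 -> checks out
step 3: -4 * 7 = -28 -> no discrepancy
step 4: push 6: top = 6 -> exactly as logged
step 5: -28 * 6 = -168 -> the trace has a different value
That makes step 5 the first incorrect line — top = -168 is what it should show.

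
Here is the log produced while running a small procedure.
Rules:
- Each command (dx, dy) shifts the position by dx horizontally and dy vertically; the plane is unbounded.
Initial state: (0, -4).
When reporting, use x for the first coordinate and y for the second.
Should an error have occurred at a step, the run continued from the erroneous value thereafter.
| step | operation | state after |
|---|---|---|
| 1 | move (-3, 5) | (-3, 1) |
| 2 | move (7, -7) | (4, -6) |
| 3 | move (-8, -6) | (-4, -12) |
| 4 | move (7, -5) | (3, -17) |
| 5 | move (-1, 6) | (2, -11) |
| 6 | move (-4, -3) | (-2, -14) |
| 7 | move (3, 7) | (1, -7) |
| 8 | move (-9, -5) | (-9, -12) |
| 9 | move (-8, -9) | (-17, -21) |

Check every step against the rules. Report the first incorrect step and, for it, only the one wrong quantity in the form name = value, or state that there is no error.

step 8, x = -8

step 1: x = 0 + (-3) = -3, y = -4 + (5) = 1 -> in agreement
step 2: x = -3 + (7) = 4, y = 1 + (-7) = -6 -> verified
step 3: x = 4 + (-8) = -4, y = -6 + (-6) = -12 -> exactly as logged
step 4: x = -4 + (7) = 3, y = -12 + (-5) = -17 -> agrees with the log
step 5: x = 3 + (-1) = 2, y = -17 + (6) = -11 -> matches
step 6: x = 2 + (-4) = -2, y = -11 + (-3) = -14 -> matches
step 7: x = -2 + (3) = 1, y = -14 + (7) = -7 -> agrees with the log
step 8: x = 1 + (-9) = -8, y = -7 + (-5) = -12 -> the log disagrees here
Conclusion: step 8 carries the first error; the entry should be x = -8.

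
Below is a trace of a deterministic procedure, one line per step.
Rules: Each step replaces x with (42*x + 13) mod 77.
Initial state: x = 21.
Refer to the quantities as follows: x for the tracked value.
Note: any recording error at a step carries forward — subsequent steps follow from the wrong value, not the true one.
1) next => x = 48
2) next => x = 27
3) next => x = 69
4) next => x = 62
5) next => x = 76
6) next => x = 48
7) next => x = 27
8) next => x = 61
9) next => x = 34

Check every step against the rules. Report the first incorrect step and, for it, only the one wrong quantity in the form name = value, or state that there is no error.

Step 1: x = (42*21 + 13) mod 77 = 48 — exactly as logged.
Step 2: x = (42*48 + 13) mod 77 = 27 — exactly as logged.
Step 3: x = (42*27 + 13) mod 77 = 69 — consistent with the trace.
Step 4: x = (42*69 + 13) mod 77 = 62 — same as recorded.
Step 5: x = (42*62 + 13) mod 77 = 76 — exactly as logged.
Step 6: x = (42*76 + 13) mod 77 = 48 — confirmed correct.
Step 7: x = (42*48 + 13) mod 77 = 27 — confirmed correct.
Step 8: x = (42*27 + 13) mod 77 = 69 — a discrepancy with the trace.
Step 8 is the first one off; corrected, x = 69.

step 8, x = 69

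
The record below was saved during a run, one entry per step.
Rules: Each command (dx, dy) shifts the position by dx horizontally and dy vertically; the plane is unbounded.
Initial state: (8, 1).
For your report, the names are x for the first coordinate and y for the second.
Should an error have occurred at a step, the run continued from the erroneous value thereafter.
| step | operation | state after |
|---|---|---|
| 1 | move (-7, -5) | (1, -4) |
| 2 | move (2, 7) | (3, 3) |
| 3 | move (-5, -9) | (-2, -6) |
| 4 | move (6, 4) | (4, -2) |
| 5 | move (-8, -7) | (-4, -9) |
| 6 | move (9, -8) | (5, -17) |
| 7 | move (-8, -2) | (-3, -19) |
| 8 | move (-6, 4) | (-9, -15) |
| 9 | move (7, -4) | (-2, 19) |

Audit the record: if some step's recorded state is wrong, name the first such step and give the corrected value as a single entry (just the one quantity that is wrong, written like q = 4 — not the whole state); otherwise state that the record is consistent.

step 9, y = -19

Step 1: x = 8 + (-7) = 1, y = 1 + (-5) = -4 — same as recorded.
Step 2: x = 1 + (2) = 3, y = -4 + (7) = 3 — no discrepancy.
Step 3: x = 3 + (-5) = -2, y = 3 + (-9) = -6 — agrees with the record.
Step 4: x = -2 + (6) = 4, y = -6 + (4) = -2 — checks out.
Step 5: x = 4 + (-8) = -4, y = -2 + (-7) = -9 — in agreement.
Step 6: x = -4 + (9) = 5, y = -9 + (-8) = -17 — exactly as logged.
Step 7: x = 5 + (-8) = -3, y = -17 + (-2) = -19 — consistent with the record.
Step 8: x = -3 + (-6) = -9, y = -19 + (4) = -15 — matches.
Step 9: x = -9 + (7) = -2, y = -15 + (-4) = -19 — first mismatch against the record.
That makes step 9 the first incorrect line — y = -19 is what it should show.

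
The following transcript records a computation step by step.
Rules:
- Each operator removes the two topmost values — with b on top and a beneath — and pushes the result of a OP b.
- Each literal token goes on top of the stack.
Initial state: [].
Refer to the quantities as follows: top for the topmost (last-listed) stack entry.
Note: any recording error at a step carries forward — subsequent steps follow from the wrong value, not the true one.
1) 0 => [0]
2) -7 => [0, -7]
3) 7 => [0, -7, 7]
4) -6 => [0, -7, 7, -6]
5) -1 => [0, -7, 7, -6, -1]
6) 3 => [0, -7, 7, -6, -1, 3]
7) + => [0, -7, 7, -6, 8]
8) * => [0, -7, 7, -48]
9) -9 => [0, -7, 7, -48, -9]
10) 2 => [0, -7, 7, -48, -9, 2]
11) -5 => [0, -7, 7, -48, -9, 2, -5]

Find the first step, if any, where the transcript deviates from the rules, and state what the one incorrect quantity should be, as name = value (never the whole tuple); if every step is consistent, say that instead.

step 7, top = 2

step 1: push 0: top = 0 -> same as recorded
step 2: push -7: top = -7 -> same as recorded
step 3: push 7: top = 7 -> matches
step 4: push -6: top = -6 -> verified
step 5: push -1: top = -1 -> same as recorded
step 6: push 3: top = 3 -> checks out
step 7: -1 + 3 = 2 -> not what was recorded
So the first discrepancy is step 7, where the right value is top = 2.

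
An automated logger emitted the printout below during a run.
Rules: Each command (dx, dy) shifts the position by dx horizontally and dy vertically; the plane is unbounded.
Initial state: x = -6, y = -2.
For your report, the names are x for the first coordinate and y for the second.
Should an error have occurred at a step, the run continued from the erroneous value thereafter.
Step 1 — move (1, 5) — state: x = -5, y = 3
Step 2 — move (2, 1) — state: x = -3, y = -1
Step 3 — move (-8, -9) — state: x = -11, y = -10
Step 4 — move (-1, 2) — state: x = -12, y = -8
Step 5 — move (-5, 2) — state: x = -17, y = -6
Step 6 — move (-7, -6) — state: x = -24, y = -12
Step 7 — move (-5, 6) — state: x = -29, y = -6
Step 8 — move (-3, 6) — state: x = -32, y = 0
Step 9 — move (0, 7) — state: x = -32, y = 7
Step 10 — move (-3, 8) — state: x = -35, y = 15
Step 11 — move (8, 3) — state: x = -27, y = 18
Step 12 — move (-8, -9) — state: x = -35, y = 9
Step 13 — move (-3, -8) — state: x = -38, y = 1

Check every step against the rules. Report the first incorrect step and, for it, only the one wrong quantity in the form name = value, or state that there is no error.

Recomputing the run from the initial state:
step 1: x = -5, y = 3
step 2: x = -3, y = 4
step 3: x = -11, y = -5
step 4: x = -12, y = -3
step 5: x = -17, y = -1
step 6: x = -24, y = -7
step 7: x = -29, y = -1
step 8: x = -32, y = 5
step 9: x = -32, y = 12
step 10: x = -35, y = 20
step 11: x = -27, y = 23
step 12: x = -35, y = 14
step 13: x = -38, y = 6
The first disagreement with the printout is at step 2, where the value should be y = 4.

step 2, y = 4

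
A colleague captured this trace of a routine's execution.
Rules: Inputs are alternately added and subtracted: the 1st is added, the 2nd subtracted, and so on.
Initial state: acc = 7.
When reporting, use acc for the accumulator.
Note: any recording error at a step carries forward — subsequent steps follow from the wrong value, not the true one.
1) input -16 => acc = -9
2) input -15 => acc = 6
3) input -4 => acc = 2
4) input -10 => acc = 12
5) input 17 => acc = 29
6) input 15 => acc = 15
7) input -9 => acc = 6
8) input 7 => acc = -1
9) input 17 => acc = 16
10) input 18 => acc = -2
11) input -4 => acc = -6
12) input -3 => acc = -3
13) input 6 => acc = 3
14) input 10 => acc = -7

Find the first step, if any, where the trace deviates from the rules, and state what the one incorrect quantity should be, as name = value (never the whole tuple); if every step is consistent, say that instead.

step 6, acc = 14

Recomputing the run from the initial state:
step 1: acc = -9
step 2: acc = 6
step 3: acc = 2
step 4: acc = 12
step 5: acc = 29
step 6: acc = 14
step 7: acc = 5
step 8: acc = -2
step 9: acc = 15
step 10: acc = -3
step 11: acc = -7
step 12: acc = -4
step 13: acc = 2
step 14: acc = -8
The first disagreement with the trace is at step 6, where the value should be acc = 14.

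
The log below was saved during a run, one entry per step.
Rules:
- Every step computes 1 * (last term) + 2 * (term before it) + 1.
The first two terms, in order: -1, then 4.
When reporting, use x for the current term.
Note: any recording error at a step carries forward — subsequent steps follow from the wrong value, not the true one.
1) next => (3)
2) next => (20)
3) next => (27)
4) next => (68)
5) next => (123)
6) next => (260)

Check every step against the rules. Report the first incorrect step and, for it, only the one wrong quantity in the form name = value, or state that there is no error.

Step 1: x = 1*(4) + (2)*(-1) + (1) = 3 — verified.
Step 2: x = 1*(3) + (2)*(4) + (1) = 12 — the recorded entry deviates here.
First deviation found at step 2; the corrected entry is x = 12.

step 2, x = 12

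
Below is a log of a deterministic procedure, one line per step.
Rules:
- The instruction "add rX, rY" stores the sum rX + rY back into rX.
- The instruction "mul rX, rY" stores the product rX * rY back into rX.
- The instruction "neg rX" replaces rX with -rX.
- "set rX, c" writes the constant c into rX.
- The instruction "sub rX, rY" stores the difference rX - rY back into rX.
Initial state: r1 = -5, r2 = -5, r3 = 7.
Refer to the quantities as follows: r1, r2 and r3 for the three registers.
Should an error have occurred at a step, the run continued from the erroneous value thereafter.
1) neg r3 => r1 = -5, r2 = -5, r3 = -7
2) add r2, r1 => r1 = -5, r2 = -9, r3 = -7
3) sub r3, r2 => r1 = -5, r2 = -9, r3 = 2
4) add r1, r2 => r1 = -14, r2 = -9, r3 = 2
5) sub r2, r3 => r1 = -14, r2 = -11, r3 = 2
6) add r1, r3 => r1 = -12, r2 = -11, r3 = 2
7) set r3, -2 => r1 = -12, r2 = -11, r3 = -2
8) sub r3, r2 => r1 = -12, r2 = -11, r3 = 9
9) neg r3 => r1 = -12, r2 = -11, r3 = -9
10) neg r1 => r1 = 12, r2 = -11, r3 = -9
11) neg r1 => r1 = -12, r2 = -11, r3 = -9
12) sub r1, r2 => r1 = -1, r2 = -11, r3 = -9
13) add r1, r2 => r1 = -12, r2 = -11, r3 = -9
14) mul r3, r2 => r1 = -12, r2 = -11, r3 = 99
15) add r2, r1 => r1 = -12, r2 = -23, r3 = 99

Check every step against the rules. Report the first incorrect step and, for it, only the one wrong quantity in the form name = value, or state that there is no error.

Recomputing the run from the initial state:
step 1: r1 = -5, r2 = -5, r3 = -7
step 2: r1 = -5, r2 = -10, r3 = -7
step 3: r1 = -5, r2 = -10, r3 = 3
step 4: r1 = -15, r2 = -10, r3 = 3
step 5: r1 = -15, r2 = -13, r3 = 3
step 6: r1 = -12, r2 = -13, r3 = 3
step 7: r1 = -12, r2 = -13, r3 = -2
step 8: r1 = -12, r2 = -13, r3 = 11
step 9: r1 = -12, r2 = -13, r3 = -11
step 10: r1 = 12, r2 = -13, r3 = -11
step 11: r1 = -12, r2 = -13, r3 = -11
step 12: r1 = 1, r2 = -13, r3 = -11
step 13: r1 = -12, r2 = -13, r3 = -11
step 14: r1 = -12, r2 = -13, r3 = 143
step 15: r1 = -12, r2 = -25, r3 = 143
The first disagreement with the log is at step 2, where the value should be r2 = -10.

step 2, r2 = -10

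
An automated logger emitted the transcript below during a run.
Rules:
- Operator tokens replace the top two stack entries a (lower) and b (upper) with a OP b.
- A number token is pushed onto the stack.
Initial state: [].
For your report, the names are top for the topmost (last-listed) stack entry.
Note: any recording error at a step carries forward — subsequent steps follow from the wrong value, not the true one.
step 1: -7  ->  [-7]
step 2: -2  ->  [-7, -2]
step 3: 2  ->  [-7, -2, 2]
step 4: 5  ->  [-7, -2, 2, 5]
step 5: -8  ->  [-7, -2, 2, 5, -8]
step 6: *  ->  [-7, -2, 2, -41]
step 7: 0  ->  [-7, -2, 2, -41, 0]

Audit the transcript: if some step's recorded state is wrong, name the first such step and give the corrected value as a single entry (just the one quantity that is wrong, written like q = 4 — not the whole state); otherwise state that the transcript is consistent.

Recomputing the run from the initial state:
step 1: [-7]
step 2: [-7, -2]
step 3: [-7, -2, 2]
step 4: [-7, -2, 2, 5]
step 5: [-7, -2, 2, 5, -8]
step 6: [-7, -2, 2, -40]
step 7: [-7, -2, 2, -40, 0]
The first disagreement with the transcript is at step 6, where the value should be top = -40.

step 6, top = -40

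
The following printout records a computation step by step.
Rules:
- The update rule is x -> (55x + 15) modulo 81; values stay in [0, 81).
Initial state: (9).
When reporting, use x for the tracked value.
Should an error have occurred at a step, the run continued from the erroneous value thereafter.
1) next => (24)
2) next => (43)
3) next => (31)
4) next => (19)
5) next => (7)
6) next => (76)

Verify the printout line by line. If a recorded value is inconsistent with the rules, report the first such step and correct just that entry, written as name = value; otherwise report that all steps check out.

step 2, x = 39

Recomputing the run from the initial state:
step 1: x = 24
step 2: x = 39
step 3: x = 54
step 4: x = 69
step 5: x = 3
step 6: x = 18
The first disagreement with the printout is at step 2, where the value should be x = 39.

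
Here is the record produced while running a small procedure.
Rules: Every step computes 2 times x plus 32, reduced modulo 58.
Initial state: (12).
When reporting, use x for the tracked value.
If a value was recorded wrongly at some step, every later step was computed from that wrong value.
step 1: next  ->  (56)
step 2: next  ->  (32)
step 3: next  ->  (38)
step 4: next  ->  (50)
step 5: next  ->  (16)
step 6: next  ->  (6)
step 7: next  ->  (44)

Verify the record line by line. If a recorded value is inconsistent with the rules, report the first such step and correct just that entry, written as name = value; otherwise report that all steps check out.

Recomputing the run from the initial state:
step 1: x = 56
step 2: x = 28
step 3: x = 30
step 4: x = 34
step 5: x = 42
step 6: x = 0
step 7: x = 32
The first disagreement with the record is at step 2, where the value should be x = 28.

step 2, x = 28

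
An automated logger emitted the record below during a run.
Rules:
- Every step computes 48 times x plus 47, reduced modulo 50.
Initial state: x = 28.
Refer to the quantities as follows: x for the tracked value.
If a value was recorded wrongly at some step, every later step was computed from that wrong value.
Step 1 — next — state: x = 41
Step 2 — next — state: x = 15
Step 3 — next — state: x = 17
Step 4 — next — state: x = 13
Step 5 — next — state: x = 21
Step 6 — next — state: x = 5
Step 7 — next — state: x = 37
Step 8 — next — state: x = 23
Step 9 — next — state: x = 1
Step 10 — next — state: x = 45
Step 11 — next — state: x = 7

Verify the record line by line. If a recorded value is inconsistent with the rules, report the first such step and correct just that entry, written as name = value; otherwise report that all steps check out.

no error

Step 1: x = (48*28 + 47) mod 50 = 41 — consistent with the record.
Step 2: x = (48*41 + 47) mod 50 = 15 — in agreement.
Step 3: x = (48*15 + 47) mod 50 = 17 — same as recorded.
Step 4: x = (48*17 + 47) mod 50 = 13 — no discrepancy.
Step 5: x = (48*13 + 47) mod 50 = 21 — no discrepancy.
Step 6: x = (48*21 + 47) mod 50 = 5 — agrees with the record.
Step 7: x = (48*5 + 47) mod 50 = 37 — consistent with the record.
Step 8: x = (48*37 + 47) mod 50 = 23 — no discrepancy.
Step 9: x = (48*23 + 47) mod 50 = 1 — same as recorded.
Step 10: x = (48*1 + 47) mod 50 = 45 — exactly as logged.
Step 11: x = (48*45 + 47) mod 50 = 7 — same as recorded.
The recomputation confirms every line.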